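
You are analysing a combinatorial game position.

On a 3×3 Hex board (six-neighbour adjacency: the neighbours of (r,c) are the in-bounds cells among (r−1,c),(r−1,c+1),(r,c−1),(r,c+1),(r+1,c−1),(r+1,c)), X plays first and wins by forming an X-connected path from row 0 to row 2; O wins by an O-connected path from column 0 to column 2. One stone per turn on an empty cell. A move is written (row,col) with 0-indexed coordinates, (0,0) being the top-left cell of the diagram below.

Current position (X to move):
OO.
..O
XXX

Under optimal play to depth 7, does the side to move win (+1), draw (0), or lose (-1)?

p1 X@[OO./..O/XXX]: (0,2)[OOX/..O/XXX]-1* (1,0)[OO./X.O/XXX]-1 (1,1)[OO./.XO/XXX]-1
p2 O@[OOX/..O/XXX]: (1,0)[OOX/O.O/XXX]-1 (1,1)[OOX/.OO/XXX]+1*
p3 X@[OOX/.OO/XXX] terminal -1; root [OO./..O/XXX] d7

value(OO./..O/XXX, X) = -1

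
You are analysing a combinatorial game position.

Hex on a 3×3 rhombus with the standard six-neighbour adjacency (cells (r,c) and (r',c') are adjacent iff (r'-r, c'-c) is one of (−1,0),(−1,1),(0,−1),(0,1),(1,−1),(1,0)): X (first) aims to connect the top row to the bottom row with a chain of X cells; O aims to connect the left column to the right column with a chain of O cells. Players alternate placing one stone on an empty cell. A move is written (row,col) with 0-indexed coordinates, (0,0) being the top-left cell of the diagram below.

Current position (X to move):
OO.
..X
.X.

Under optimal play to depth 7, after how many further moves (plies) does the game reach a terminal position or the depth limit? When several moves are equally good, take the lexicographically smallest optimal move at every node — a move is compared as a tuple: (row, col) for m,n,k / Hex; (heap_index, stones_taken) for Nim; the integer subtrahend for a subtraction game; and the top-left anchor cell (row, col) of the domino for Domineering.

[OO./..X/.X.] X move#1: (0,2):+1/OOX/..X/.X.*, (1,0):-1/OO./X.X/.X., (1,1):-1/OO./.XX/.X., (2,0):-1/OO./..X/XX., (2,2):-1/OO./..X/.XX
[OOX/..X/.X.] end (terminal -1, O#2); searched OO./..X/.X. to 7

PV length from [OO./..X/.X.]: 1 ply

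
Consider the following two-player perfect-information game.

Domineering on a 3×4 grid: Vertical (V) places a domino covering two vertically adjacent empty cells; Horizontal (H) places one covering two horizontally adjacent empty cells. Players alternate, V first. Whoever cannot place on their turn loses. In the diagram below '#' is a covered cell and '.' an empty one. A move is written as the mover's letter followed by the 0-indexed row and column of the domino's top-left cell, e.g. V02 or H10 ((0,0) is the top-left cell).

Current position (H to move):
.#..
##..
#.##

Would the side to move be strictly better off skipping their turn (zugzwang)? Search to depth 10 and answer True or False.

zugzwang(.#../##../#.##, H) = False

ply 1, H at .#../##../#.## | H02=+1→.###/##../#.##*; H12=+1→.#../####/#.##
ply 2: .###/##../#.## is terminal -1 (V); from .#../##../#.## depth 10
suppose H passes — search the same position with V to move:
pass> ply 1, V at .#../##../#.## | V02=+1→.##./###./#.##*; V03=+1→.#.#/##.#/#.##
pass> ply 2: .##./###./#.## is terminal -1 (H); from .#../##../#.## depth 10
for H: play +1, pass -1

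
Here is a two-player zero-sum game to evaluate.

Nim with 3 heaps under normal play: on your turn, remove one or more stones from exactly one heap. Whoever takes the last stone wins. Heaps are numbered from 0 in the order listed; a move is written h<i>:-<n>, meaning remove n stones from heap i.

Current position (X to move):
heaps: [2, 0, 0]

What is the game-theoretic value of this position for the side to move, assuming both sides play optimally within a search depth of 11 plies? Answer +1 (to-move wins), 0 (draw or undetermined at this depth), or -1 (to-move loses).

value((2,0,0), X) = +1

[(2,0,0)] X move#1: h0:-1:-1/(1,0,0), h0:-2:+1/(0,0,0)*
[(0,0,0)] end (terminal -1, O#2); searched (2,0,0) to 11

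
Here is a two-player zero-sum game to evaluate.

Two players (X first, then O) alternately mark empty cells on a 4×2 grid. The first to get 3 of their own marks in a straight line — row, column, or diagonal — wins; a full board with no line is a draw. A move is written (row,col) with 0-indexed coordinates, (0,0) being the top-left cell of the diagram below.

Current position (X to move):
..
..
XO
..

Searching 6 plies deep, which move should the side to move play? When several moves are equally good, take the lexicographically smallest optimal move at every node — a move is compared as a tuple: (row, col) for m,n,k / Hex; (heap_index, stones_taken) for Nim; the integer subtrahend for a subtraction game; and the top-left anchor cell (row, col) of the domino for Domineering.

[../../XO/..] X move#1: (0,0):+0/X./../XO/.., (0,1):+0/.X/../XO/.., (1,0):+1/../X./XO/..*, (1,1):+0/../.X/XO/.., (3,0):+0/../../XO/X., (3,1):+0/../../XO/.X
[../X./XO/..] O move#2: (0,0):-1/O./X./XO/..*, (0,1):-1/.O/X./XO/.., (1,1):-1/../XO/XO/.., (3,0):-1/../X./XO/O., (3,1):-1/../X./XO/.O
[O./X./XO/..] X move#3: (0,1):+0/OX/X./XO/.., (1,1):+0/O./XX/XO/.., (3,0):+1/O./X./XO/X.*, (3,1):+0/O./X./XO/.X
[O./X./XO/X.] end (terminal -1, O#4); searched ../../XO/.. to 6

X's best at [../../XO/..]: (1,0)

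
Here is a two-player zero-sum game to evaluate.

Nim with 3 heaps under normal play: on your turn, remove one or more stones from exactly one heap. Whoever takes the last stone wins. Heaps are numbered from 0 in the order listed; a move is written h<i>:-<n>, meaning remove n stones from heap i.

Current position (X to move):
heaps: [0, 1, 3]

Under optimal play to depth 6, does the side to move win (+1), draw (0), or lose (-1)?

value((0,1,3), X) = +1

ply 1, X at (0,1,3) | h1:-1=-1→(0,0,3); h2:-1=-1→(0,1,2); h2:-2=+1→(0,1,1)*; h2:-3=-1→(0,1,0)
ply 2, O at (0,1,1) | h1:-1=-1→(0,0,1)*; h2:-1=-1→(0,1,0)
ply 3, X at (0,0,1) | h2:-1=+1→(0,0,0)*
ply 4: (0,0,0) is terminal -1 (O); from (0,1,3) depth 6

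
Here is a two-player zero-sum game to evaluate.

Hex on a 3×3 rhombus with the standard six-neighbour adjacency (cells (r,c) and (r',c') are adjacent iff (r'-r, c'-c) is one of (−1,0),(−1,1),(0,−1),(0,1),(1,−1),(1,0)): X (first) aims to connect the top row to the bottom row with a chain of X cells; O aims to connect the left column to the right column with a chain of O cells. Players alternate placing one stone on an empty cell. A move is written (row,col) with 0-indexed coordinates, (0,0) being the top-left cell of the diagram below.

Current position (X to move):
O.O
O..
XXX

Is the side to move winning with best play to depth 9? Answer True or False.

X winning at [O.O/O../XXX]: False

[O.O/O../XXX] X move#1: (0,1):-1/OXO/O../XXX*, (1,1):-1/O.O/OX./XXX, (1,2):-1/O.O/O.X/XXX
[OXO/O../XXX] O move#2: (1,1):+1/OXO/OO./XXX*, (1,2):-1/OXO/O.O/XXX
[OXO/OO./XXX] end (terminal -1, X#3); searched O.O/O../XXX to 9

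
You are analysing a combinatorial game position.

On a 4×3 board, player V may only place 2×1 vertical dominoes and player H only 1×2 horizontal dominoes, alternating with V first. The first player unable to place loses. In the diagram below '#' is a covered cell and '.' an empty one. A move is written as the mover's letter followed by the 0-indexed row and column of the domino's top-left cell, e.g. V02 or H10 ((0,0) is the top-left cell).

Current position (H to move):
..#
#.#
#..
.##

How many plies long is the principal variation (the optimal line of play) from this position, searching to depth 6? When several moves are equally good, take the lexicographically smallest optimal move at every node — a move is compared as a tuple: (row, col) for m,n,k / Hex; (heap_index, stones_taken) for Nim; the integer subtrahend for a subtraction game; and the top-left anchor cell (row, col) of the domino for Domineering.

[..#/#.#/#../.##] H move#1: H00:-1/###/#.#/#../.##*, H21:-1/..#/#.#/###/.##
[###/#.#/#../.##] V move#2: V11:+1/###/###/##./.##*
[###/###/##./.##] end (terminal -1, H#3); searched ..#/#.#/#../.## to 6

PV length from [..#/#.#/#../.##]: 2 plies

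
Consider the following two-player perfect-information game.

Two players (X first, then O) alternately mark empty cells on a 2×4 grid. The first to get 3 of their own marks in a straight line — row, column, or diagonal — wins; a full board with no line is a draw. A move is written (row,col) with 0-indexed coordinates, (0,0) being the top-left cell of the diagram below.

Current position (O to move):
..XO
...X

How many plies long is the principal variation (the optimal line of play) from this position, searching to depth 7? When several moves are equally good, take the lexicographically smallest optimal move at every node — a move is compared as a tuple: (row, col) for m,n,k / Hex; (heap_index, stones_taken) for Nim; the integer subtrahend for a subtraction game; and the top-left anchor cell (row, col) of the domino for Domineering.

p1 O@[..XO/...X]: (0,0)[O.XO/...X]+0* (0,1)[.OXO/...X]+0 (1,0)[..XO/O..X]+0 (1,1)[..XO/.O.X]+0 (1,2)[..XO/..OX]+0
p2 X@[O.XO/...X]: (0,1)[OXXO/...X]+0* (1,0)[O.XO/X..X]+0 (1,1)[O.XO/.X.X]+0 (1,2)[O.XO/..XX]+0
p3 O@[OXXO/...X]: (1,0)[OXXO/O..X]+0* (1,1)[OXXO/.O.X]+0 (1,2)[OXXO/..OX]+0
p4 X@[OXXO/O..X]: (1,1)[OXXO/OX.X]+0* (1,2)[OXXO/O.XX]+0
p5 O@[OXXO/OX.X]: (1,2)[OXXO/OXOX]+0*
p6 X@[OXXO/OXOX] terminal +0; root [..XO/...X] d7

PV length from [..XO/...X]: 5 plies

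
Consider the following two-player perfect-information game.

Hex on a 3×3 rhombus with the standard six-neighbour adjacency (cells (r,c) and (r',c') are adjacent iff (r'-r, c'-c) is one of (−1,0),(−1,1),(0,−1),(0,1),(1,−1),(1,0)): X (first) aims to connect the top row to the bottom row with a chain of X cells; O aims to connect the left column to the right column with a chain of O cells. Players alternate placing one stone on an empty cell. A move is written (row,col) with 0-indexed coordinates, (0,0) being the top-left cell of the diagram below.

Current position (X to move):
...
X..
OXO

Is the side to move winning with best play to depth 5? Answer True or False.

ply 1, X at .../X../OXO | (0,0)=-1→X../X../OXO; (0,1)=-1→.X./X../OXO; (0,2)=+1→..X/X../OXO*; (1,1)=+1→.../XX./OXO; (1,2)=+1→.../X.X/OXO
ply 2, O at ..X/X../OXO | (0,0)=-1→O.X/X../OXO*; (0,1)=-1→.OX/X../OXO; (1,1)=-1→..X/XO./OXO; (1,2)=-1→..X/X.O/OXO
ply 3, X at O.X/X../OXO | (0,1)=+1→OXX/X../OXO*; (1,1)=+1→O.X/XX./OXO; (1,2)=+1→O.X/X.X/OXO
ply 4, O at OXX/X../OXO | (1,1)=-1→OXX/XO./OXO*; (1,2)=-1→OXX/X.O/OXO
ply 5, X at OXX/XO./OXO | (1,2)=+1→OXX/XOX/OXO*
ply 6: OXX/XOX/OXO is terminal -1 (O); from .../X../OXO depth 5

X winning at [.../X../OXO]: True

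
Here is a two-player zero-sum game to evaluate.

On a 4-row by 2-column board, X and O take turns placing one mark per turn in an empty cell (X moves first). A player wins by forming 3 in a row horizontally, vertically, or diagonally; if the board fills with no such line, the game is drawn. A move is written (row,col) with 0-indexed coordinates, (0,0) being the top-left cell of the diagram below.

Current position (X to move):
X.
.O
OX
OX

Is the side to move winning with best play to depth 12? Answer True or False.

p1 X@[X./.O/OX/OX]: (0,1)[XX/.O/OX/OX]-1 (1,0)[X./XO/OX/OX]+0*
p2 O@[X./XO/OX/OX]: (0,1)[XO/XO/OX/OX]+0*
p3 X@[XO/XO/OX/OX] terminal +0; root [X./.O/OX/OX] d12

X winning at [X./.O/OX/OX]: False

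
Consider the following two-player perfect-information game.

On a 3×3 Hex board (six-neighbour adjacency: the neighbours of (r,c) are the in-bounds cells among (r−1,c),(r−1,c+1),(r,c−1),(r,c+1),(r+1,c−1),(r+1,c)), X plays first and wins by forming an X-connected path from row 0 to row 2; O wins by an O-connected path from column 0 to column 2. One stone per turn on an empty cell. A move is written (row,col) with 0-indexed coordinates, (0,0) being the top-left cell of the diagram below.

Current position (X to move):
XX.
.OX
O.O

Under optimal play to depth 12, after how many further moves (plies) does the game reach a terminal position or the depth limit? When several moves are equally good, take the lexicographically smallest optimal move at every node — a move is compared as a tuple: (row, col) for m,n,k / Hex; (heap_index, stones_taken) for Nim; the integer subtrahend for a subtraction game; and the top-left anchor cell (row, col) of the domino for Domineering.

ply 1, X at XX./.OX/O.O | (0,2)=-1→XXX/.OX/O.O*; (1,0)=-1→XX./XOX/O.O; (2,1)=-1→XX./.OX/OXO
ply 2, O at XXX/.OX/O.O | (1,0)=-1→XXX/OOX/O.O; (2,1)=+1→XXX/.OX/OOO*
ply 3: XXX/.OX/OOO is terminal -1 (X); from XX./.OX/O.O depth 12

PV length from [XX./.OX/O.O]: 2 plies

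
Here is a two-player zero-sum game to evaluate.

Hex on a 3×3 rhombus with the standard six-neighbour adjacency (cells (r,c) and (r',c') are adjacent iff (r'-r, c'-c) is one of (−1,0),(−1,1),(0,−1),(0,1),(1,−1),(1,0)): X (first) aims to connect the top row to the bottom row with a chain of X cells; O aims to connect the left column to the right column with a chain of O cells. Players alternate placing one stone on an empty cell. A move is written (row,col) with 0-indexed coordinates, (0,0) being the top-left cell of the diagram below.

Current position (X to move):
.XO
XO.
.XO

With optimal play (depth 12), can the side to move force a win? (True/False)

p1 X@[.XO/XO./.XO]: (0,0)[XXO/XO./.XO]-1 (1,2)[.XO/XOX/.XO]-1 (2,0)[.XO/XO./XXO]+1*
p2 O@[.XO/XO./XXO] terminal -1; root [.XO/XO./.XO] d12

X winning at [.XO/XO./.XO]: True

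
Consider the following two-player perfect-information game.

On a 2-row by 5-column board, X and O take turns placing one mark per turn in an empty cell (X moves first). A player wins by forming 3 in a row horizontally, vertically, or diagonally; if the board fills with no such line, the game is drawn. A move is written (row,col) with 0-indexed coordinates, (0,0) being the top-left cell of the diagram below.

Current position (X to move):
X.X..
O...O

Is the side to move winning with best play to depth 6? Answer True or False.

[X.X../O...O] X move#1: (0,1):+1/XXX../O...O*, (0,3):+1/X.XX./O...O, (0,4):+1/X.X.X/O...O, (1,1):+0/X.X../OX..O, (1,2):+0/X.X../O.X.O, (1,3):+0/X.X../O..XO
[XXX../O...O] end (terminal -1, O#2); searched X.X../O...O to 6

X winning at [X.X../O...O]: True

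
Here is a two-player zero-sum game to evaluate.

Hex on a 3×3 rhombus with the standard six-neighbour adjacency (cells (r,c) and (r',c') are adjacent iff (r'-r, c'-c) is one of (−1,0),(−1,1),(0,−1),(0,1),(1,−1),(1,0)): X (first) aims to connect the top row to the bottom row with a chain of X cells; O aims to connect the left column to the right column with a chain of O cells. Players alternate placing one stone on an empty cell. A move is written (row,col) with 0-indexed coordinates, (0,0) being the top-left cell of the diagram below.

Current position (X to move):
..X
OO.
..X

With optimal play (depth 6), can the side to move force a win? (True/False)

X winning at [..X/OO./..X]: True

ply 1, X at ..X/OO./..X | (0,0)=-1→X.X/OO./..X; (0,1)=-1→.XX/OO./..X; (1,2)=+1→..X/OOX/..X*; (2,0)=-1→..X/OO./X.X; (2,1)=-1→..X/OO./.XX
ply 2: ..X/OOX/..X is terminal -1 (O); from ..X/OO./..X depth 6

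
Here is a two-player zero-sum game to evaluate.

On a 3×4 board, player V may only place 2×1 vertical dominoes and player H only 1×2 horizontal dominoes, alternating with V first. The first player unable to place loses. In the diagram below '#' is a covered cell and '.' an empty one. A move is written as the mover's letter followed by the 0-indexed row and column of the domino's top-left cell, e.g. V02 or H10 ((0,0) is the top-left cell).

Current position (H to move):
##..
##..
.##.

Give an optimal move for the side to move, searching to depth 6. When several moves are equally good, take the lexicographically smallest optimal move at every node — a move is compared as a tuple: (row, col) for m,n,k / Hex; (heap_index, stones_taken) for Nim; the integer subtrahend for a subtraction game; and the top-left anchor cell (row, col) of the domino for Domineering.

H's best at [##../##../.##.]: H12

p1 H@[##../##../.##.]: H02[####/##../.##.]-1 H12[##../####/.##.]+1*
p2 V@[##../####/.##.] terminal -1; root [##../##../.##.] d6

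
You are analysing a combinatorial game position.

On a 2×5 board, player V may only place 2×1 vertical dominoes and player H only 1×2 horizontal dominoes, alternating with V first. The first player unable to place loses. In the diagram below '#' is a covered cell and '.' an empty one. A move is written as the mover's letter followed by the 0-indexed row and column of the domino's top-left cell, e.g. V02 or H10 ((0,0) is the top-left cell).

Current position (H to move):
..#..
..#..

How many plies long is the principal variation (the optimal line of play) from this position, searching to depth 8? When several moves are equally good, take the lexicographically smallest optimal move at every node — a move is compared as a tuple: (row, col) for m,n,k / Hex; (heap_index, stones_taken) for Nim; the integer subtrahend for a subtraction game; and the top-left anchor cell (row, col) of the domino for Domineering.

p1 H@[..#../..#..]: H00[###../..#..]-1* H03[..###/..#..]-1 H10[..#../###..]-1 H13[..#../..###]-1
p2 V@[###../..#..]: V03[####./..##.]+1* V04[###.#/..#.#]+1
p3 H@[####./..##.]: H10[####./####.]-1*
p4 V@[####./####.]: V04[#####/#####]+1*
p5 H@[#####/#####] terminal -1; root [..#../..#..] d8

PV length from [..#../..#..]: 4 plies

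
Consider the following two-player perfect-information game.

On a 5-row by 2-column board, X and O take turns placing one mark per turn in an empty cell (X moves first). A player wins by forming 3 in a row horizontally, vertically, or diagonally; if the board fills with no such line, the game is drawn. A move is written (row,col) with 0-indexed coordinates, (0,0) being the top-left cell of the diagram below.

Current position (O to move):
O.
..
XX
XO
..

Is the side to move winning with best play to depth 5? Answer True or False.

O winning at [O./../XX/XO/..]: False

ply 1, O at O./../XX/XO/.. | (0,1)=-1→OO/../XX/XO/..*; (1,0)=-1→O./O./XX/XO/..; (1,1)=-1→O./.O/XX/XO/..; (4,0)=-1→O./../XX/XO/O.; (4,1)=-1→O./../XX/XO/.O
ply 2, X at OO/../XX/XO/.. | (1,0)=+1→OO/X./XX/XO/..*; (1,1)=+1→OO/.X/XX/XO/..; (4,0)=+1→OO/../XX/XO/X.; (4,1)=+1→OO/../XX/XO/.X
ply 3: OO/X./XX/XO/.. is terminal -1 (O); from O./../XX/XO/.. depth 5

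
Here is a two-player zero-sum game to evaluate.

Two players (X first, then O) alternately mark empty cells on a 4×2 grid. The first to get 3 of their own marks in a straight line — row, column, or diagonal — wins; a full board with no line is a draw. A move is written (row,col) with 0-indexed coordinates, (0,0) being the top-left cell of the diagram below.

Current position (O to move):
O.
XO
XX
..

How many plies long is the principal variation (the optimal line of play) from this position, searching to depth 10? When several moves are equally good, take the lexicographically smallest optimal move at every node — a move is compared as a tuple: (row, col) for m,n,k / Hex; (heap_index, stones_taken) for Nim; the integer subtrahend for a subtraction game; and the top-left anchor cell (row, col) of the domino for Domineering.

[O./XO/XX/..] O move#1: (0,1):-1/OO/XO/XX/.., (3,0):+0/O./XO/XX/O.*, (3,1):-1/O./XO/XX/.O
[O./XO/XX/O.] X move#2: (0,1):+0/OX/XO/XX/O.*, (3,1):+0/O./XO/XX/OX
[OX/XO/XX/O.] O move#3: (3,1):+0/OX/XO/XX/OO*
[OX/XO/XX/OO] end (terminal +0, X#4); searched O./XO/XX/.. to 10

PV length from [O./XO/XX/..]: 3 plies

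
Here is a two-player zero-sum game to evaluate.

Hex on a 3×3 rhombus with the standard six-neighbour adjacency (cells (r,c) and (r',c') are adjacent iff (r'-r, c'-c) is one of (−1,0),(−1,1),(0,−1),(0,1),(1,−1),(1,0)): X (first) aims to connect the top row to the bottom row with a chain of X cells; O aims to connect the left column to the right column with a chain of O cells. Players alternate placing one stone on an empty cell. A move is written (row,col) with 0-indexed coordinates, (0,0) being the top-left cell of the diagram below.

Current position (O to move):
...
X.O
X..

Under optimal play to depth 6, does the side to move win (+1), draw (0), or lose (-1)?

p1 O@[.../X.O/X..]: (0,0)[O../X.O/X..]-1* (0,1)[.O./X.O/X..]-1 (0,2)[..O/X.O/X..]-1 (1,1)[.../XOO/X..]-1 (2,1)[.../X.O/XO.]-1 (2,2)[.../X.O/X.O]-1
p2 X@[O../X.O/X..]: (0,1)[OX./X.O/X..]+1* (0,2)[O.X/X.O/X..]+1 (1,1)[O../XXO/X..]+1 (2,1)[O../X.O/XX.]-1 (2,2)[O../X.O/X.X]-1
p3 O@[OX./X.O/X..] terminal -1; root [.../X.O/X..] d6

value(.../X.O/X.., O) = -1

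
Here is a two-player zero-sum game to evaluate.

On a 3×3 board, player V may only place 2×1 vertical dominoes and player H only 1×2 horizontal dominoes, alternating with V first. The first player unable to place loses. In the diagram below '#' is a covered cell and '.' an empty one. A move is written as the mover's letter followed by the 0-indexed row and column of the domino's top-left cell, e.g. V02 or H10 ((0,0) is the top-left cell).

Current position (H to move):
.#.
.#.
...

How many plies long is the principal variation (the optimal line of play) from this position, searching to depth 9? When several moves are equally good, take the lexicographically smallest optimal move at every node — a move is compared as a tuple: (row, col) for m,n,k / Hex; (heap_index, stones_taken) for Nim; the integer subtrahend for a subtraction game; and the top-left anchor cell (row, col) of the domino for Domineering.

p1 H@[.#./.#./...]: H20[.#./.#./##.]-1* H21[.#./.#./.##]-1
p2 V@[.#./.#./##.]: V00[##./##./##.]+1* V02[.##/.##/##.]+1 V12[.#./.##/###]+1
p3 H@[##./##./##.] terminal -1; root [.#./.#./...] d9

PV length from [.#./.#./...]: 2 plies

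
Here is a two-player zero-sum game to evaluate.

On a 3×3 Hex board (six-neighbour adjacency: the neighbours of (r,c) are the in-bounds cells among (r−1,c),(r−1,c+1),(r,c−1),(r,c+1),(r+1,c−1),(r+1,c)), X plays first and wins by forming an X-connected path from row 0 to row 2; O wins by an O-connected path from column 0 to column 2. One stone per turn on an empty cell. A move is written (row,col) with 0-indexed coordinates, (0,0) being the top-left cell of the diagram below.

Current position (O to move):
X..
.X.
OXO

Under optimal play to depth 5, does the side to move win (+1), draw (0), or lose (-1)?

ply 1, O at X../.X./OXO | (0,1)=-1→XO./.X./OXO*; (0,2)=-1→X.O/.X./OXO; (1,0)=-1→X../OX./OXO; (1,2)=-1→X../.XO/OXO
ply 2, X at XO./.X./OXO | (0,2)=+1→XOX/.X./OXO*; (1,0)=+1→XO./XX./OXO; (1,2)=+1→XO./.XX/OXO
ply 3: XOX/.X./OXO is terminal -1 (O); from X../.X./OXO depth 5

value(X../.X./OXO, O) = -1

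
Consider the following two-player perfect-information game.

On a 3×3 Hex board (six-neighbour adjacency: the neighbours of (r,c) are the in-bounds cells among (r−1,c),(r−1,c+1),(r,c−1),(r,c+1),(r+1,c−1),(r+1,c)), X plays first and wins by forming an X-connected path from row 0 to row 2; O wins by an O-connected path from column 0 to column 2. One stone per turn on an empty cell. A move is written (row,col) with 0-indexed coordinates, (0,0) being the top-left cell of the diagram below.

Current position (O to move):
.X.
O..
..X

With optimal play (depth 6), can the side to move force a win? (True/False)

[.X./O../..X] O move#1: (0,0):-1/OX./O../..X, (0,2):-1/.XO/O../..X, (1,1):+1/.X./OO./..X*, (1,2):-1/.X./O.O/..X, (2,0):-1/.X./O../O.X, (2,1):-1/.X./O../.OX
[.X./OO./..X] X move#2: (0,0):-1/XX./OO./..X*, (0,2):-1/.XX/OO./..X, (1,2):-1/.X./OOX/..X, (2,0):-1/.X./OO./X.X, (2,1):-1/.X./OO./.XX
[XX./OO./..X] O move#3: (0,2):+1/XXO/OO./..X*, (1,2):+1/XX./OOO/..X, (2,0):+1/XX./OO./O.X, (2,1):+1/XX./OO./.OX
[XXO/OO./..X] end (terminal -1, X#4); searched .X./O../..X to 6

O winning at [.X./O../..X]: True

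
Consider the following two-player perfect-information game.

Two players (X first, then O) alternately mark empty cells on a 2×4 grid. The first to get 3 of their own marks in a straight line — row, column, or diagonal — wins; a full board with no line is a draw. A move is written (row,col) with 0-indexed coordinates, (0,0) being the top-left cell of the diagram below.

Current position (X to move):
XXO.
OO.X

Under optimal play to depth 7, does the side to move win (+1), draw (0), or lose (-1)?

value(XXO./OO.X, X) = 0

ply 1, X at XXO./OO.X | (0,3)=-1→XXOX/OO.X; (1,2)=+0→XXO./OOXX*
ply 2, O at XXO./OOXX | (0,3)=+0→XXOO/OOXX*
ply 3: XXOO/OOXX is terminal +0 (X); from XXO./OO.X depth 7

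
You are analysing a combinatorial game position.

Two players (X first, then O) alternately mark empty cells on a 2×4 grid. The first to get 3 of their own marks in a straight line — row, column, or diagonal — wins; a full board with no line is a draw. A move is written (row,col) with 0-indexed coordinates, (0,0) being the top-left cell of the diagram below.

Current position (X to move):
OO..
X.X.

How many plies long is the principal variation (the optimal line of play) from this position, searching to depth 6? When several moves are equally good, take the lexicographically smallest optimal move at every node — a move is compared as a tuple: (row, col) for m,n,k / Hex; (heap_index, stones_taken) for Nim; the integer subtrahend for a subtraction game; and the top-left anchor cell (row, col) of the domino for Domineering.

PV length from [OO../X.X.]: 1 ply

[OO../X.X.] X move#1: (0,2):+0/OOX./X.X., (0,3):-1/OO.X/X.X., (1,1):+1/OO../XXX.*, (1,3):-1/OO../X.XX
[OO../XXX.] end (terminal -1, O#2); searched OO../X.X. to 6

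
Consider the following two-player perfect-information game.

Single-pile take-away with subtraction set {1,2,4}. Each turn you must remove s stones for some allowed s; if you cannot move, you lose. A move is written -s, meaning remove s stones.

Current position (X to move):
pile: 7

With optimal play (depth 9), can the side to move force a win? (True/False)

X winning at [7]: True

p1 X@[7]: -1[6]+1* -2[5]-1 -4[3]+1
p2 O@[6]: -1[5]-1* -2[4]-1 -4[2]-1
p3 X@[5]: -1[4]-1 -2[3]+1* -4[1]-1
p4 O@[3]: -1[2]-1* -2[1]-1
p5 X@[2]: -1[1]-1 -2[0]+1*
p6 O@[0] terminal -1; root [7] d9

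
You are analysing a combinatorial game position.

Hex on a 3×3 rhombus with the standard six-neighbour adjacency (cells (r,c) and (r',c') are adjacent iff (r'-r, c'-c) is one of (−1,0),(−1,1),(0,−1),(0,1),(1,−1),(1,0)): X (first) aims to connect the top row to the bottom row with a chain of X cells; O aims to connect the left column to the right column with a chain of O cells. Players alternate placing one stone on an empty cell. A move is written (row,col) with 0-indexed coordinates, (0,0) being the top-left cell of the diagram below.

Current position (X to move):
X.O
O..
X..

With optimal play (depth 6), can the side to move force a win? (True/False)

ply 1, X at X.O/O../X.. | (0,1)=-1→XXO/O../X..*; (1,1)=-1→X.O/OX./X..; (1,2)=-1→X.O/O.X/X..; (2,1)=-1→X.O/O../XX.; (2,2)=-1→X.O/O../X.X
ply 2, O at XXO/O../X.. | (1,1)=+1→XXO/OO./X..*; (1,2)=-1→XXO/O.O/X..; (2,1)=-1→XXO/O../XO.; (2,2)=-1→XXO/O../X.O
ply 3: XXO/OO./X.. is terminal -1 (X); from X.O/O../X.. depth 6

X winning at [X.O/O../X..]: False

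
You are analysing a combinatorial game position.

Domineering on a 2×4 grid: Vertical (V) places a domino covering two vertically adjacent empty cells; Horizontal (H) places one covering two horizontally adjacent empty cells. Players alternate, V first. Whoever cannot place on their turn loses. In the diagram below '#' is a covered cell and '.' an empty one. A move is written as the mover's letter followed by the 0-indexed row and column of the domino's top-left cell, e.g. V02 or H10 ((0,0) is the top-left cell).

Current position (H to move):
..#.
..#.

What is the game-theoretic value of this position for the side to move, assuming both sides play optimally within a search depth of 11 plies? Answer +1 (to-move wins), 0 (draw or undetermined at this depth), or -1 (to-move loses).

p1 H@[..#./..#.]: H00[###./..#.]+1* H10[..#./###.]+1
p2 V@[###./..#.]: V03[####/..##]-1*
p3 H@[####/..##]: H10[####/####]+1*
p4 V@[####/####] terminal -1; root [..#./..#.] d11

value(..#./..#., H) = +1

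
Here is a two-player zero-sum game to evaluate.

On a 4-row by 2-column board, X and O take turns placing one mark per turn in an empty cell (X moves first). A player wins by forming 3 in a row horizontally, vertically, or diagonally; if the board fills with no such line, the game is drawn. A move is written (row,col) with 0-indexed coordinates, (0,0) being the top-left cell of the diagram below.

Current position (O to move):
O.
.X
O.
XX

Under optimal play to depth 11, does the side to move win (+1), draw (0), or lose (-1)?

[O./.X/O./XX] O move#1: (0,1):-1/OO/.X/O./XX, (1,0):+1/O./OX/O./XX*, (2,1):+0/O./.X/OO/XX
[O./OX/O./XX] end (terminal -1, X#2); searched O./.X/O./XX to 11

value(O./.X/O./XX, O) = +1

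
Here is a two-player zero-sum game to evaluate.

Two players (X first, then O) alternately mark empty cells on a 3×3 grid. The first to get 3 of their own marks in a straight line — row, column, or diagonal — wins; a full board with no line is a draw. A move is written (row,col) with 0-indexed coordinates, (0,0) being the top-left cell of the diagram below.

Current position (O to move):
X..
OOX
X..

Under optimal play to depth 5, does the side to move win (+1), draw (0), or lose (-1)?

value(X../OOX/X.., O) = 0

[X../OOX/X..] O move#1: (0,1):+0/XO./OOX/X..*, (0,2):+0/X.O/OOX/X.., (2,1):+0/X../OOX/XO., (2,2):+0/X../OOX/X.O
[XO./OOX/X..] X move#2: (0,2):-1/XOX/OOX/X.., (2,1):+0/XO./OOX/XX.*, (2,2):-1/XO./OOX/X.X
[XO./OOX/XX.] O move#3: (0,2):-1/XOO/OOX/XX., (2,2):+0/XO./OOX/XXO*
[XO./OOX/XXO] X move#4: (0,2):+0/XOX/OOX/XXO*
[XOX/OOX/XXO] end (terminal +0, O#5); searched X../OOX/X.. to 5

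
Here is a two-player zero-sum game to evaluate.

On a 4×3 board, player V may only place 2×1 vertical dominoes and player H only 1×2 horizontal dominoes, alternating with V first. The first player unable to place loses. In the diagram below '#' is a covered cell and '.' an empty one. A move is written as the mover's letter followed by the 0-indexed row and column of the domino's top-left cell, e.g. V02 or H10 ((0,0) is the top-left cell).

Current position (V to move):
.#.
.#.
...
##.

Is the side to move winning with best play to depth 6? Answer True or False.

V winning at [.#./.#./.../##.]: True

[.#./.#./.../##.] V move#1: V00:+1/##./##./.../##.*, V02:+1/.##/.##/.../##., V10:+1/.#./##./#../##., V12:+1/.#./.##/..#/##., V22:+1/.#./.#./..#/###
[##./##./.../##.] H move#2: H20:-1/##./##./##./##.*, H21:-1/##./##./.##/##.
[##./##./##./##.] V move#3: V02:+1/###/###/##./##.*, V12:+1/##./###/###/##., V22:+1/##./##./###/###
[###/###/##./##.] end (terminal -1, H#4); searched .#./.#./.../##. to 6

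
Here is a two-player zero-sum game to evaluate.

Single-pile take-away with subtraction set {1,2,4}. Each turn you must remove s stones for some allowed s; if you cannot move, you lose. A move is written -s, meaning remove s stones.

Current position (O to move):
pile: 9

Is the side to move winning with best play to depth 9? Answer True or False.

O winning at [9]: False

p1 O@[9]: -1[8]-1* -2[7]-1 -4[5]-1
p2 X@[8]: -1[7]-1 -2[6]+1* -4[4]-1
p3 O@[6]: -1[5]-1* -2[4]-1 -4[2]-1
p4 X@[5]: -1[4]-1 -2[3]+1* -4[1]-1
p5 O@[3]: -1[2]-1* -2[1]-1
p6 X@[2]: -1[1]-1 -2[0]+1*
p7 O@[0] terminal -1; root [9] d9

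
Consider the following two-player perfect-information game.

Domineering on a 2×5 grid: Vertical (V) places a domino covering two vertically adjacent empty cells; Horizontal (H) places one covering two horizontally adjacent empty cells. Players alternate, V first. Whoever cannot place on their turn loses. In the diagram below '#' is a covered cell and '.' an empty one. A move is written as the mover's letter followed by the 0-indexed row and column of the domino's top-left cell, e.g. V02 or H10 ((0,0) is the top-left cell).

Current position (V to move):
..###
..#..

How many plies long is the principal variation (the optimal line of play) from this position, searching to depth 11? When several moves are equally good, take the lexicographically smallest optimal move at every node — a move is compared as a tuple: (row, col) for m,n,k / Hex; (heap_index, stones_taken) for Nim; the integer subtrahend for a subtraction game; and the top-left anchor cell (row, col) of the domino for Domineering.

ply 1, V at ..###/..#.. | V00=+1→#.###/#.#..*; V01=+1→.####/.##..
ply 2, H at #.###/#.#.. | H13=-1→#.###/#.###*
ply 3, V at #.###/#.### | V01=+1→#####/#####*
ply 4: #####/##### is terminal -1 (H); from ..###/..#.. depth 11

PV length from [..###/..#..]: 3 plies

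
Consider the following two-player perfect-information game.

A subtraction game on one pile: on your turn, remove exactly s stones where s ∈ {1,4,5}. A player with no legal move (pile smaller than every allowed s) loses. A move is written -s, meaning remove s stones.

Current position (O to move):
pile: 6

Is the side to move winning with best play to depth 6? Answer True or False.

[6] O move#1: -1:-1/5, -4:+1/2*, -5:-1/1
[2] X move#2: -1:-1/1*
[1] O move#3: -1:+1/0*
[0] end (terminal -1, X#4); searched 6 to 6

O winning at [6]: True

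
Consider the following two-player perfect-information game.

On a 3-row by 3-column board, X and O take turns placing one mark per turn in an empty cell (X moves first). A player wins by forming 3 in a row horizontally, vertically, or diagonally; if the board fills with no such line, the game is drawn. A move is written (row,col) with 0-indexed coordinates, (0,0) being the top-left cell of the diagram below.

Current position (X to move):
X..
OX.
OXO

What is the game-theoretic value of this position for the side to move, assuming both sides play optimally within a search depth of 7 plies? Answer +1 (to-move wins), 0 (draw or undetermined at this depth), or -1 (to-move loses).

value(X../OX./OXO, X) = +1

p1 X@[X../OX./OXO]: (0,1)[XX./OX./OXO]+1* (0,2)[X.X/OX./OXO]+0 (1,2)[X../OXX/OXO]+0
p2 O@[XX./OX./OXO] terminal -1; root [X../OX./OXO] d7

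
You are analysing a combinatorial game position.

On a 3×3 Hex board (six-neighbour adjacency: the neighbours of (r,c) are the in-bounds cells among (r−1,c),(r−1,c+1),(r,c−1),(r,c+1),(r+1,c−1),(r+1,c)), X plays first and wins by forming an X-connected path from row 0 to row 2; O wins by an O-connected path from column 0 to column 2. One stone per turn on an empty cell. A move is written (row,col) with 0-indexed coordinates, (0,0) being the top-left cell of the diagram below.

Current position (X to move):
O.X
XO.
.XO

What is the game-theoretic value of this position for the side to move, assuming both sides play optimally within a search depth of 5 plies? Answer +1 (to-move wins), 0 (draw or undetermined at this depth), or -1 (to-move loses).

value(O.X/XO./.XO, X) = +1

ply 1, X at O.X/XO./.XO | (0,1)=+1→OXX/XO./.XO*; (1,2)=+1→O.X/XOX/.XO; (2,0)=+1→O.X/XO./XXO
ply 2, O at OXX/XO./.XO | (1,2)=-1→OXX/XOO/.XO*; (2,0)=-1→OXX/XO./OXO
ply 3, X at OXX/XOO/.XO | (2,0)=+1→OXX/XOO/XXO*
ply 4: OXX/XOO/XXO is terminal -1 (O); from O.X/XO./.XO depth 5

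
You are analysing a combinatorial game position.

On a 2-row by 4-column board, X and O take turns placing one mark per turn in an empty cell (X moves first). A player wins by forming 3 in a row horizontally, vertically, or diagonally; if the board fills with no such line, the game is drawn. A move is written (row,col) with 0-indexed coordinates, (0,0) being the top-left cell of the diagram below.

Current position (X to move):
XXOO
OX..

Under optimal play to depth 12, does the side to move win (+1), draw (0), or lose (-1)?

value(XXOO/OX.., X) = 0

ply 1, X at XXOO/OX.. | (1,2)=+0→XXOO/OXX.*; (1,3)=+0→XXOO/OX.X
ply 2, O at XXOO/OXX. | (1,3)=+0→XXOO/OXXO*
ply 3: XXOO/OXXO is terminal +0 (X); from XXOO/OX.. depth 12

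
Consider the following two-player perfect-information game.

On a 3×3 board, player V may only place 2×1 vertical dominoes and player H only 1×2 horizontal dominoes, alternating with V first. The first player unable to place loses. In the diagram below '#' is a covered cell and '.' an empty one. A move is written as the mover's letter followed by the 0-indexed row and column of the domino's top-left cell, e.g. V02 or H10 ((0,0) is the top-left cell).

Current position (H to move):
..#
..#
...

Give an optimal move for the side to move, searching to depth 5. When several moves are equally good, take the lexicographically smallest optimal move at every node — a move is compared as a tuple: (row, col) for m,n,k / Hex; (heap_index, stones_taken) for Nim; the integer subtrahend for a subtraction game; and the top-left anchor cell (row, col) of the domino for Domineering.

p1 H@[..#/..#/...]: H00[###/..#/...]-1 H10[..#/###/...]+1* H20[..#/..#/##.]-1 H21[..#/..#/.##]-1
p2 V@[..#/###/...] terminal -1; root [..#/..#/...] d5

H's best at [..#/..#/...]: H10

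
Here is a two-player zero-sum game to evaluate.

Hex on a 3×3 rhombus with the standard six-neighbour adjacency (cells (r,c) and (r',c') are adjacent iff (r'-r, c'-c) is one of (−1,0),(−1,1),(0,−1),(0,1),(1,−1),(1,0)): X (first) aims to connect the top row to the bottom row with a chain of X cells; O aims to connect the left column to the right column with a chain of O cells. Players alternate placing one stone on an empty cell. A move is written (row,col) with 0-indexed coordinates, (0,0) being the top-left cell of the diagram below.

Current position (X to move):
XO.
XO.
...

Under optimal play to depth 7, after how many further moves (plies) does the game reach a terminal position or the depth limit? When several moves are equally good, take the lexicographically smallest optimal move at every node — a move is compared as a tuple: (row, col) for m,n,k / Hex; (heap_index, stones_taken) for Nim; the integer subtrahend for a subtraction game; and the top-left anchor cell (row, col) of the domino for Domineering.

PV length from [XO./XO./...]: 3 plies

ply 1, X at XO./XO./... | (0,2)=+1→XOX/XO./...*; (1,2)=+1→XO./XOX/...; (2,0)=+1→XO./XO./X..; (2,1)=-1→XO./XO./.X.; (2,2)=-1→XO./XO./..X
ply 2, O at XOX/XO./... | (1,2)=-1→XOX/XOO/...*; (2,0)=-1→XOX/XO./O..; (2,1)=-1→XOX/XO./.O.; (2,2)=-1→XOX/XO./..O
ply 3, X at XOX/XOO/... | (2,0)=+1→XOX/XOO/X..*; (2,1)=-1→XOX/XOO/.X.; (2,2)=-1→XOX/XOO/..X
ply 4: XOX/XOO/X.. is terminal -1 (O); from XO./XO./... depth 7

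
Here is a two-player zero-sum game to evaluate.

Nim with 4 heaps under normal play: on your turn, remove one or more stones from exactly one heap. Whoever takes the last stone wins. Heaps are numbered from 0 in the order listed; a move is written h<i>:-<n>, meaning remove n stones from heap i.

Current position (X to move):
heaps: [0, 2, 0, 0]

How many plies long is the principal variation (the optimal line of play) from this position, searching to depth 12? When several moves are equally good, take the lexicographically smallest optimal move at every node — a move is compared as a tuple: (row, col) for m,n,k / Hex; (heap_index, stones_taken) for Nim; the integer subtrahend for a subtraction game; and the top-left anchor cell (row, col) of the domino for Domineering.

[(0,2,0,0)] X move#1: h1:-1:-1/(0,1,0,0), h1:-2:+1/(0,0,0,0)*
[(0,0,0,0)] end (terminal -1, O#2); searched (0,2,0,0) to 12

PV length from [(0,2,0,0)]: 1 ply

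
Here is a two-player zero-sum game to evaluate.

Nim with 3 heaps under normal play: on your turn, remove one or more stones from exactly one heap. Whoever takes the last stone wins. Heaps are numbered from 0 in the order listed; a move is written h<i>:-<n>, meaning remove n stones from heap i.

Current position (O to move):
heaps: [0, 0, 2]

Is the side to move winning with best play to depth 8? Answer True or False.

ply 1, O at (0,0,2) | h2:-1=-1→(0,0,1); h2:-2=+1→(0,0,0)*
ply 2: (0,0,0) is terminal -1 (X); from (0,0,2) depth 8

O winning at [(0,0,2)]: True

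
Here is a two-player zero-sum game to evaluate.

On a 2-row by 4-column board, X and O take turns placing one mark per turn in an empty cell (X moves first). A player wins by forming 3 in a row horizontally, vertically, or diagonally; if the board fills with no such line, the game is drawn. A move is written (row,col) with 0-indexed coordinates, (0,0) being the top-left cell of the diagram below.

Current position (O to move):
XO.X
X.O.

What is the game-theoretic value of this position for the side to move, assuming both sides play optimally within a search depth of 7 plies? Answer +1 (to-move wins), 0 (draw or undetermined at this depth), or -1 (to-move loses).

value(XO.X/X.O., O) = 0

p1 O@[XO.X/X.O.]: (0,2)[XOOX/X.O.]+0* (1,1)[XO.X/XOO.]+0 (1,3)[XO.X/X.OO]+0
p2 X@[XOOX/X.O.]: (1,1)[XOOX/XXO.]+0* (1,3)[XOOX/X.OX]+0
p3 O@[XOOX/XXO.]: (1,3)[XOOX/XXOO]+0*
p4 X@[XOOX/XXOO] terminal +0; root [XO.X/X.O.] d7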